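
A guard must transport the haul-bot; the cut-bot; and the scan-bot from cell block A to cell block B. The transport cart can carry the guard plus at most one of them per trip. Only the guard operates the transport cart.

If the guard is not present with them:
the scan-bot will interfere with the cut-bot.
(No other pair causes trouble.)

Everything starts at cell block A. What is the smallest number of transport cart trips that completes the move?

Counting alone: the guard can take at most 1 across per trip to cell block B, so moving all 3 needs at least 3 loaded trips out, with a return between consecutive ones — at least 5 crossings.
The plan below uses exactly 5 crossings, so it is optimal:
1. Guard goes to cell block B with the cut-bot.  [cell block A: the haul-bot, the scan-bot | cell block B: the cut-bot]
2. Guard goes back to cell block A alone.  [cell block A: the haul-bot, the scan-bot | cell block B: the cut-bot]
3. Guard goes to cell block B with the haul-bot.  [cell block A: the scan-bot | cell block B: the cut-bot, the haul-bot]
4. Guard goes back to cell block A alone.  [cell block A: the scan-bot | cell block B: the cut-bot, the haul-bot]
5. Guard goes to cell block B with the scan-bot.  [cell block A: — | cell block B: the cut-bot, the haul-bot, the scan-bot]

5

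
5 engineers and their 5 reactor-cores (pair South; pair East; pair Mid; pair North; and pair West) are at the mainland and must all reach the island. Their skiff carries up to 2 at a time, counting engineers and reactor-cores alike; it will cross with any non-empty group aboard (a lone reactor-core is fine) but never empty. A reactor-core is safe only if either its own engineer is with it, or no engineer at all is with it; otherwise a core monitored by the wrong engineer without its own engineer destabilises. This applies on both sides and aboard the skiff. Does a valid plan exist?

Following every safe sequence of crossings from the start, the most of the 10 that can be at the island as the skiff arrives there on crossings 1, 3, 5, 7 is 2, 3, 4, 5 respectively; the best ever achieved is 5 of 10.
From crossing 9 on, no configuration arises that was not already reachable earlier: only 82 distinct safe configurations (who is on which side, and where the skiff is) can ever be reached, none of them has everyone across, and every continuation just revisits them. So no valid plan exists.

No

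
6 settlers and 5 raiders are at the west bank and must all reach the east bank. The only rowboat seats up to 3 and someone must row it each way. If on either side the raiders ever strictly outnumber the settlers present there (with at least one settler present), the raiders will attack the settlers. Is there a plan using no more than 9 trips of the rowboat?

Yes

Yes — this plan uses 9 crossings (≤ 9):
1. 3 raiders → the east bank.  (the west bank: 6S 2R; the east bank: 0S 3R)
2. 1 raider ← the west bank.  (the west bank: 6S 3R; the east bank: 0S 2R)
3. 3 settlers → the east bank.  (the west bank: 3S 3R; the east bank: 3S 2R)
4. 1 settler ← the west bank.  (the west bank: 4S 3R; the east bank: 2S 2R)
5. 2 settlers and 1 raider → the east bank.  (the west bank: 2S 2R; the east bank: 4S 3R)
6. 1 settler ← the west bank.  (the west bank: 3S 2R; the east bank: 3S 3R)
7. 2 settlers and 1 raider → the east bank.  (the west bank: 1S 1R; the east bank: 5S 4R)
8. 1 settler ← the west bank.  (the west bank: 2S 1R; the east bank: 4S 4R)
9. 2 settlers and 1 raider → the east bank.  (the west bank: 0S 0R; the east bank: 6S 5R)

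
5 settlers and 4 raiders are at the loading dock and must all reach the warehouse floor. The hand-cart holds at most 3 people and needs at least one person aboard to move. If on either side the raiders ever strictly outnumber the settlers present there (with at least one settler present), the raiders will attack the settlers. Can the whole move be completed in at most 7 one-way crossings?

Yes — this plan uses 7 crossings (≤ 7):
1. 3 raiders → the warehouse floor.  (the loading dock: 5S 1R; the warehouse floor: 0S 3R)
2. 1 raider ← the loading dock.  (the loading dock: 5S 2R; the warehouse floor: 0S 2R)
3. 3 settlers → the warehouse floor.  (the loading dock: 2S 2R; the warehouse floor: 3S 2R)
4. 1 settler ← the loading dock.  (the loading dock: 3S 2R; the warehouse floor: 2S 2R)
5. 2 settlers and 1 raider → the warehouse floor.  (the loading dock: 1S 1R; the warehouse floor: 4S 3R)
6. 1 settler ← the loading dock.  (the loading dock: 2S 1R; the warehouse floor: 3S 3R)
7. 2 settlers and 1 raider → the warehouse floor.  (the loading dock: 0S 0R; the warehouse floor: 5S 4R)

Yes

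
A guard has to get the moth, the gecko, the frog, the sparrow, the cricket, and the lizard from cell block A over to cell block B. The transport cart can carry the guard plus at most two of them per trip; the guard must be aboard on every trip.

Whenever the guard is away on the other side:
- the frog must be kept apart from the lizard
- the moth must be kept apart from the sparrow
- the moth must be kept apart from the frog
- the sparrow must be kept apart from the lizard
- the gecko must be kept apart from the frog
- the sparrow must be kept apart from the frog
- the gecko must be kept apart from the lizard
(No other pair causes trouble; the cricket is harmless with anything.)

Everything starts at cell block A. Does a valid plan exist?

Whatever the first load, the items left behind include a forbidden pair without the guard. No opening move is safe, so no plan exists.

No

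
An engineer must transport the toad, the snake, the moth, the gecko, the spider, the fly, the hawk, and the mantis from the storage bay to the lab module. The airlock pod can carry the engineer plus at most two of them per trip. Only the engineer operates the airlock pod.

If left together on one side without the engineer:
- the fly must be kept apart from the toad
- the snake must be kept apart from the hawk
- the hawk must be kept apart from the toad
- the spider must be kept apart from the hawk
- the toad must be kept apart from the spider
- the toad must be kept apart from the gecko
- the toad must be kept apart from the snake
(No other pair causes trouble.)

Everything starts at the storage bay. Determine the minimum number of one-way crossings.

13

Counting alone: the engineer can take at most 2 across per trip to the lab module, so moving all 8 needs at least 4 loaded trips out, with a return between consecutive ones — at least 7 crossings.
The safety rule pushes this higher. Following every safe sequence of crossings, the most of the 8 that can be at the lab module as the airlock pod arrives there on crossings 7, 9, 11 is 5, 6, 7 respectively — never all 8.
So no plan with fewer than 13 crossings exists, and this one achieves 13:
1. Engineer goes to the lab module with the hawk and the toad.  [the storage bay: the fly, the gecko, the mantis, the moth, the snake, the spider | the lab module: the hawk, the toad]
2. Engineer goes back to the storage bay with the toad.  [the storage bay: the fly, the gecko, the mantis, the moth, the snake, the spider, the toad | the lab module: the hawk]
3. Engineer goes to the lab module with the moth and the toad.  [the storage bay: the fly, the gecko, the mantis, the snake, the spider | the lab module: the hawk, the moth, the toad]
4. Engineer goes back to the storage bay with the toad.  [the storage bay: the fly, the gecko, the mantis, the snake, the spider, the toad | the lab module: the hawk, the moth]
5. Engineer goes to the lab module with the gecko and the toad.  [the storage bay: the fly, the mantis, the snake, the spider | the lab module: the gecko, the hawk, the moth, the toad]
6. Engineer goes back to the storage bay with the toad.  [the storage bay: the fly, the mantis, the snake, the spider, the toad | the lab module: the gecko, the hawk, the moth]
7. Engineer goes to the lab module with the fly and the toad.  [the storage bay: the mantis, the snake, the spider | the lab module: the fly, the gecko, the hawk, the moth, the toad]
8. Engineer goes back to the storage bay with the toad.  [the storage bay: the mantis, the snake, the spider, the toad | the lab module: the fly, the gecko, the hawk, the moth]
9. Engineer goes to the lab module with the mantis and the toad.  [the storage bay: the snake, the spider | the lab module: the fly, the gecko, the hawk, the mantis, the moth, the toad]
10. Engineer goes back to the storage bay with the toad.  [the storage bay: the snake, the spider, the toad | the lab module: the fly, the gecko, the hawk, the mantis, the moth]
11. Engineer goes to the lab module with the snake and the spider.  [the storage bay: the toad | the lab module: the fly, the gecko, the hawk, the mantis, the moth, the snake, the spider]
12. Engineer goes back to the storage bay with the hawk.  [the storage bay: the hawk, the toad | the lab module: the fly, the gecko, the mantis, the moth, the snake, the spider]
13. Engineer goes to the lab module with the hawk and the toad.  [the storage bay: — | the lab module: the fly, the gecko, the hawk, the mantis, the moth, the snake, the spider, the toad]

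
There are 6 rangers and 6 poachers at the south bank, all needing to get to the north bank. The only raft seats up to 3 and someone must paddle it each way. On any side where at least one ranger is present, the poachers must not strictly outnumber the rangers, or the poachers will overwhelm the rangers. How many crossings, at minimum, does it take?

Following every safe sequence of crossings from the start, the most of the 12 that can be at the north bank as the raft arrives there on crossings 1, 3, 5 is 3, 5, 6 respectively; the best ever achieved is 6 of 12.
From crossing 7 on, no configuration arises that was not already reachable earlier: only 17 distinct safe configurations (who is on which side, and where the raft is) can ever be reached, none of them has everyone across, and every continuation just revisits them. They are: 0 rangers + 0 poachers across (raft back at the start); 0 rangers + 1 poacher across (raft there); 0 rangers + 1 poacher across (raft back at the start); 0 rangers + 2 poachers across (raft there); 0 rangers + 2 poachers across (raft back at the start); 0 rangers + 3 poachers across (raft there); 0 rangers + 3 poachers across (raft back at the start); 0 rangers + 4 poachers across (raft there); 0 rangers + 4 poachers across (raft back at the start); 0 rangers + 5 poachers across (raft there); 0 rangers + 5 poachers across (raft back at the start); 0 rangers + 6 poachers across (raft there); 1 ranger + 1 poacher across (raft there); 1 ranger + 1 poacher across (raft back at the start); 2 rangers + 2 poachers across (raft there); 2 rangers + 2 poachers across (raft back at the start); 3 rangers + 3 poachers across (raft there). So no valid plan exists.

impossible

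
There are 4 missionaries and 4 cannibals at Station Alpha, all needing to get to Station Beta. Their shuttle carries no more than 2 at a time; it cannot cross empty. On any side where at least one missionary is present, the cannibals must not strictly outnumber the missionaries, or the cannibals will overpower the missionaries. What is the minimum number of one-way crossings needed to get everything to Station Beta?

impossible

Following every safe sequence of crossings from the start, the most of the 8 that can be at Station Beta as the shuttle arrives there on crossings 1, 3, 5 is 2, 3, 4 respectively; the best ever achieved is 4 of 8.
From crossing 7 on, no configuration arises that was not already reachable earlier: only 11 distinct safe configurations (who is on which side, and where the shuttle is) can ever be reached, none of them has everyone across, and every continuation just revisits them. They are: 0 missionaries + 0 cannibals across (shuttle back at the start); 0 missionaries + 1 cannibal across (shuttle there); 0 missionaries + 1 cannibal across (shuttle back at the start); 0 missionaries + 2 cannibals across (shuttle there); 0 missionaries + 2 cannibals across (shuttle back at the start); 0 missionaries + 3 cannibals across (shuttle there); 0 missionaries + 3 cannibals across (shuttle back at the start); 0 missionaries + 4 cannibals across (shuttle there); 1 missionary + 1 cannibal across (shuttle there); 1 missionary + 1 cannibal across (shuttle back at the start); 2 missionaries + 2 cannibals across (shuttle there). So no valid plan exists.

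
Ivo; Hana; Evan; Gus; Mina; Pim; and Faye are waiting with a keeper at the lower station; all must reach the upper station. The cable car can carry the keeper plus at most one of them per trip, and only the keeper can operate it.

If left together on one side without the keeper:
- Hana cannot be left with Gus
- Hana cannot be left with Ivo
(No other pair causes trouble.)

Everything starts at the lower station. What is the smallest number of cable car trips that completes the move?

Counting alone: the keeper can take at most 1 across per trip to the upper station, so moving all 7 needs at least 7 loaded trips out, with a return between consecutive ones — at least 13 crossings.
The safety rule pushes this higher. Following every safe sequence of crossings, the most of the 7 that can be at the upper station as the cable car arrives there on crossing 13 is 6 — never all 7.
So no plan with fewer than 15 crossings exists, and this one achieves 15:
1. Keeper goes to the upper station with Hana.  [the lower station: Evan, Faye, Gus, Ivo, Mina, Pim | the upper station: Hana]
2. Keeper goes back to the lower station alone.  [the lower station: Evan, Faye, Gus, Ivo, Mina, Pim | the upper station: Hana]
3. Keeper goes to the upper station with Ivo.  [the lower station: Evan, Faye, Gus, Mina, Pim | the upper station: Hana, Ivo]
4. Keeper goes back to the lower station with Hana.  [the lower station: Evan, Faye, Gus, Hana, Mina, Pim | the upper station: Ivo]
5. Keeper goes to the upper station with Gus.  [the lower station: Evan, Faye, Hana, Mina, Pim | the upper station: Gus, Ivo]
6. Keeper goes back to the lower station alone.  [the lower station: Evan, Faye, Hana, Mina, Pim | the upper station: Gus, Ivo]
7. Keeper goes to the upper station with Evan.  [the lower station: Faye, Hana, Mina, Pim | the upper station: Evan, Gus, Ivo]
8. Keeper goes back to the lower station alone.  [the lower station: Faye, Hana, Mina, Pim | the upper station: Evan, Gus, Ivo]
9. Keeper goes to the upper station with Mina.  [the lower station: Faye, Hana, Pim | the upper station: Evan, Gus, Ivo, Mina]
10. Keeper goes back to the lower station alone.  [the lower station: Faye, Hana, Pim | the upper station: Evan, Gus, Ivo, Mina]
11. Keeper goes to the upper station with Pim.  [the lower station: Faye, Hana | the upper station: Evan, Gus, Ivo, Mina, Pim]
12. Keeper goes back to the lower station alone.  [the lower station: Faye, Hana | the upper station: Evan, Gus, Ivo, Mina, Pim]
13. Keeper goes to the upper station with Faye.  [the lower station: Hana | the upper station: Evan, Faye, Gus, Ivo, Mina, Pim]
14. Keeper goes back to the lower station alone.  [the lower station: Hana | the upper station: Evan, Faye, Gus, Ivo, Mina, Pim]
15. Keeper goes to the upper station with Hana.  [the lower station: — | the upper station: Evan, Faye, Gus, Hana, Ivo, Mina, Pim]

15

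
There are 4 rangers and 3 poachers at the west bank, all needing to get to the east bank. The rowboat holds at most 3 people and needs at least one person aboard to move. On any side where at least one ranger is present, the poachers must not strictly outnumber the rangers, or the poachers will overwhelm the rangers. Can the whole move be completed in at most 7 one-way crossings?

Yes — this plan uses 5 crossings (≤ 7):
1. 3 poachers → the east bank.  (the west bank: 4R 0P; the east bank: 0R 3P)
2. 1 poacher ← the west bank.  (the west bank: 4R 1P; the east bank: 0R 2P)
3. 3 rangers → the east bank.  (the west bank: 1R 1P; the east bank: 3R 2P)
4. 1 ranger ← the west bank.  (the west bank: 2R 1P; the east bank: 2R 2P)
5. 2 rangers and 1 poacher → the east bank.  (the west bank: 0R 0P; the east bank: 4R 3P)

Yes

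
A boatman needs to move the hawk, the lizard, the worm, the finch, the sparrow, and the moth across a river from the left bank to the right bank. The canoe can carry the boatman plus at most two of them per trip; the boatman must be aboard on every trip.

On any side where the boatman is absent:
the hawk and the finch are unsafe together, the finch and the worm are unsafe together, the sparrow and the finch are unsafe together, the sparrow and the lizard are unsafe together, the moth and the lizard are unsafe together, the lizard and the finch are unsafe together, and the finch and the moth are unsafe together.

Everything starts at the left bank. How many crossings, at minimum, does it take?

9

Counting alone: the boatman can take at most 2 across per trip to the right bank, so moving all 6 needs at least 3 loaded trips out, with a return between consecutive ones — at least 5 crossings.
The safety rule pushes this higher. Following every safe sequence of crossings, the most of the 6 that can be at the right bank as the canoe arrives there on crossings 5, 7 is 4, 5 respectively — never all 6.
So no plan with fewer than 9 crossings exists, and this one achieves 9:
1. Boatman goes to the right bank with the finch and the lizard.
2. Boatman goes back to the left bank with the lizard.
3. Boatman goes to the right bank with the hawk and the lizard.
4. Boatman goes back to the left bank with the finch.
5. Boatman goes to the right bank with the finch and the worm.
6. Boatman goes back to the left bank with the finch.
7. Boatman goes to the right bank with the moth and the sparrow.
8. Boatman goes back to the left bank with the lizard.
9. Boatman goes to the right bank with the finch and the lizard.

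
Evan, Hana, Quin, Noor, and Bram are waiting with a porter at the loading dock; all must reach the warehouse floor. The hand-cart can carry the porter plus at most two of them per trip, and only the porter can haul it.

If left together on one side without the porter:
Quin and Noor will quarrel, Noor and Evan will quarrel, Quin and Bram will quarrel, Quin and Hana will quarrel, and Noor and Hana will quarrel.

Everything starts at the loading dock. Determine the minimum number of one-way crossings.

7

Counting alone: the porter can take at most 2 across per trip to the warehouse floor, so moving all 5 needs at least 3 loaded trips out, with a return between consecutive ones — at least 5 crossings.
The safety rule pushes this higher. Following every safe sequence of crossings, the most of the 5 that can be at the warehouse floor as the hand-cart arrives there on crossing 5 is 4 — never all 5.
So no plan with fewer than 7 crossings exists, and this one achieves 7:
1. Porter goes to the warehouse floor with Noor and Quin.
2. Porter goes back to the loading dock with Quin.
3. Porter goes to the warehouse floor with Evan and Quin.
4. Porter goes back to the loading dock with Noor.
5. Porter goes to the warehouse floor with Bram and Hana.
6. Porter goes back to the loading dock with Quin.
7. Porter goes to the warehouse floor with Noor and Quin.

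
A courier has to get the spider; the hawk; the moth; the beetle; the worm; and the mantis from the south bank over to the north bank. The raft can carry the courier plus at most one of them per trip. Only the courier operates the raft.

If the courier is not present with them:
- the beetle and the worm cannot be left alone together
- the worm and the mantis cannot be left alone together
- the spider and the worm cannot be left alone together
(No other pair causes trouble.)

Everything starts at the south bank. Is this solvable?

No

Following every safe sequence of crossings from the start, the most of the 6 that can be at the north bank as the raft arrives there on crossings 1, 3, 5, 7 is 1, 2, 3, 4 respectively; the best ever achieved is 4 of 6.
From crossing 9 on, no configuration arises that was not already reachable earlier: only 36 distinct safe configurations (who is on which side, and where the raft is) can ever be reached, none of them has everyone across, and every continuation just revisits them. So no valid plan exists.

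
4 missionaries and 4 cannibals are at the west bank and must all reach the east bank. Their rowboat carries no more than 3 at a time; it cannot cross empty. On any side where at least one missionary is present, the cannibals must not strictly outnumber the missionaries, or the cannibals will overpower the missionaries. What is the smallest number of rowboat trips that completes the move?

9

Counting alone: each trip to the east bank takes at most 3 across and each return brings at least 1 back, so after t trips out (and t−1 returns) at most 3t − (t−1) of the 8 are across; that first reaches 8 at t = 4, so at least 7 crossings are needed.
The safety rule pushes this higher. Following every safe sequence of crossings, the most of the 8 that can be at the east bank as the rowboat arrives there on crossing 7 is 7 — never all 8.
So no plan with fewer than 9 crossings exists, and this one achieves 9:
1. 2 cannibals → the east bank.  (the west bank: 4M 2C; the east bank: 0M 2C)
2. 1 cannibal ← the west bank.  (the west bank: 4M 3C; the east bank: 0M 1C)
3. 3 cannibals → the east bank.  (the west bank: 4M 0C; the east bank: 0M 4C)
4. 1 cannibal ← the west bank.  (the west bank: 4M 1C; the east bank: 0M 3C)
5. 3 missionaries → the east bank.  (the west bank: 1M 1C; the east bank: 3M 3C)
6. 1 missionary and 1 cannibal ← the west bank.  (the west bank: 2M 2C; the east bank: 2M 2C)
7. 2 missionaries → the east bank.  (the west bank: 0M 2C; the east bank: 4M 2C)
8. 1 cannibal ← the west bank.  (the west bank: 0M 3C; the east bank: 4M 1C)
9. 3 cannibals → the east bank.  (the west bank: 0M 0C; the east bank: 4M 4C)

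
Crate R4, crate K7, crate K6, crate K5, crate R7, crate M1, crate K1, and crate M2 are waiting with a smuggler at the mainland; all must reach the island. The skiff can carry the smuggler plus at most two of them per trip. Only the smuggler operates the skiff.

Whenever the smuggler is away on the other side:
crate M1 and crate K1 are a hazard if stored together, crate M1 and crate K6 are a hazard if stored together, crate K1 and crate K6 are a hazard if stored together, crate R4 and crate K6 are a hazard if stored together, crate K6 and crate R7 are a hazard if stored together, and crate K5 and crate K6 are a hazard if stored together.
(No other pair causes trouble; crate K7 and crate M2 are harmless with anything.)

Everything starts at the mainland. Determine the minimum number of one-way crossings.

13

Counting alone: the smuggler can take at most 2 across per trip to the island, so moving all 8 needs at least 4 loaded trips out, with a return between consecutive ones — at least 7 crossings.
The safety rule pushes this higher. Following every safe sequence of crossings, the most of the 8 that can be at the island as the skiff arrives there on crossings 7, 9, 11 is 5, 6, 7 respectively — never all 8.
So no plan with fewer than 13 crossings exists, and this one achieves 13:
1. Smuggler goes to the island with crate K6 and crate M1.
2. Smuggler goes back to the mainland with crate K6.
3. Smuggler goes to the island with crate K6 and crate R4.
4. Smuggler goes back to the mainland with crate K6.
5. Smuggler goes to the island with crate K6 and crate K7.
6. Smuggler goes back to the mainland with crate K6.
7. Smuggler goes to the island with crate K5 and crate K6.
8. Smuggler goes back to the mainland with crate K6.
9. Smuggler goes to the island with crate K6 and crate R7.
10. Smuggler goes back to the mainland with crate K6.
11. Smuggler goes to the island with crate K6 and crate M2.
12. Smuggler goes back to the mainland with crate K6.
13. Smuggler goes to the island with crate K1 and crate K6.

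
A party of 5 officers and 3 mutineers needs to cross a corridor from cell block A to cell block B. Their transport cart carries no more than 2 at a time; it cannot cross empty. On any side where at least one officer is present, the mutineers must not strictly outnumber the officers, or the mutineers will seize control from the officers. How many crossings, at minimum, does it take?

13

Counting alone: each trip to cell block B takes at most 2 across and each return brings at least 1 back, so after t trips out (and t−1 returns) at most 2t − (t−1) of the 8 are across; that first reaches 8 at t = 7, so at least 13 crossings are needed.
The plan below uses exactly 13 crossings, so it is optimal:
1. 2 mutineers → cell block B.  (cell block A: 5O 1M; cell block B: 0O 2M)
2. 1 mutineer ← cell block A.  (cell block A: 5O 2M; cell block B: 0O 1M)
3. 2 mutineers → cell block B.  (cell block A: 5O 0M; cell block B: 0O 3M)
4. 1 mutineer ← cell block A.  (cell block A: 5O 1M; cell block B: 0O 2M)
5. 2 officers → cell block B.  (cell block A: 3O 1M; cell block B: 2O 2M)
6. 1 mutineer ← cell block A.  (cell block A: 3O 2M; cell block B: 2O 1M)
7. 1 officer and 1 mutineer → cell block B.  (cell block A: 2O 1M; cell block B: 3O 2M)
8. 1 mutineer ← cell block A.  (cell block A: 2O 2M; cell block B: 3O 1M)
9. 2 mutineers → cell block B.  (cell block A: 2O 0M; cell block B: 3O 3M)
10. 1 mutineer ← cell block A.  (cell block A: 2O 1M; cell block B: 3O 2M)
11. 1 officer and 1 mutineer → cell block B.  (cell block A: 1O 0M; cell block B: 4O 3M)
12. 1 mutineer ← cell block A.  (cell block A: 1O 1M; cell block B: 4O 2M)
13. 1 officer and 1 mutineer → cell block B.  (cell block A: 0O 0M; cell block B: 5O 3M)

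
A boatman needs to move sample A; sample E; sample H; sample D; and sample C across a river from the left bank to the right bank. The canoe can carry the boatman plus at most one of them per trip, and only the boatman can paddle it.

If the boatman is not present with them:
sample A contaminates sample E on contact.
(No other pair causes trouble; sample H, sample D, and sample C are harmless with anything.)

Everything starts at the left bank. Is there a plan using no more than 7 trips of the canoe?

Counting alone: the boatman can take at most 1 across per trip to the right bank, so moving all 5 needs at least 5 loaded trips out, with a return between consecutive ones — at least 9 crossings.
Since 7 < 9, 7 crossings cannot be enough. (The shortest complete plan in fact takes 9:)
1. Boatman goes to the right bank with sample A.
2. Boatman goes back to the left bank alone.
3. Boatman goes to the right bank with sample H.
4. Boatman goes back to the left bank alone.
5. Boatman goes to the right bank with sample D.
6. Boatman goes back to the left bank alone.
7. Boatman goes to the right bank with sample C.
8. Boatman goes back to the left bank alone.
9. Boatman goes to the right bank with sample E.

No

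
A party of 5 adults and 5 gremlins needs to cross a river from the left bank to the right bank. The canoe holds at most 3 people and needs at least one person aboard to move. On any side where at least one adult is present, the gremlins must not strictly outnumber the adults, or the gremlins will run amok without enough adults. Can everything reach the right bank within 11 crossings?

Yes

Yes — this plan uses 11 crossings (≤ 11):
1. 2 gremlins → the right bank.  (the left bank: 5A 3G; the right bank: 0A 2G)
2. 1 gremlin ← the left bank.  (the left bank: 5A 4G; the right bank: 0A 1G)
3. 3 gremlins → the right bank.  (the left bank: 5A 1G; the right bank: 0A 4G)
4. 1 gremlin ← the left bank.  (the left bank: 5A 2G; the right bank: 0A 3G)
5. 3 adults → the right bank.  (the left bank: 2A 2G; the right bank: 3A 3G)
6. 1 adult and 1 gremlin ← the left bank.  (the left bank: 3A 3G; the right bank: 2A 2G)
7. 3 adults → the right bank.  (the left bank: 0A 3G; the right bank: 5A 2G)
8. 1 gremlin ← the left bank.  (the left bank: 0A 4G; the right bank: 5A 1G)
9. 2 gremlins → the right bank.  (the left bank: 0A 2G; the right bank: 5A 3G)
10. 1 gremlin ← the left bank.  (the left bank: 0A 3G; the right bank: 5A 2G)
11. 3 gremlins → the right bank.  (the left bank: 0A 0G; the right bank: 5A 5G)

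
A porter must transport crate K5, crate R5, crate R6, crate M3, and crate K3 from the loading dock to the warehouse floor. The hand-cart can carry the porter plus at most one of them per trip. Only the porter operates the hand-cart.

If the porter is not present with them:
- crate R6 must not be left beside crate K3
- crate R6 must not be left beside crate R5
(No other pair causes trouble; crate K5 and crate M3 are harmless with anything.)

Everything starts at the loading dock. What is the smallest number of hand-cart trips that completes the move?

Counting alone: the porter can take at most 1 across per trip to the warehouse floor, so moving all 5 needs at least 5 loaded trips out, with a return between consecutive ones — at least 9 crossings.
The safety rule pushes this higher. Following every safe sequence of crossings, the most of the 5 that can be at the warehouse floor as the hand-cart arrives there on crossing 9 is 4 — never all 5.
So no plan with fewer than 11 crossings exists, and this one achieves 11:
1. Porter goes to the warehouse floor with crate R6.  [the loading dock: crate K3, crate K5, crate M3, crate R5 | the warehouse floor: crate R6]
2. Porter goes back to the loading dock alone.  [the loading dock: crate K3, crate K5, crate M3, crate R5 | the warehouse floor: crate R6]
3. Porter goes to the warehouse floor with crate K5.  [the loading dock: crate K3, crate M3, crate R5 | the warehouse floor: crate K5, crate R6]
4. Porter goes back to the loading dock alone.  [the loading dock: crate K3, crate M3, crate R5 | the warehouse floor: crate K5, crate R6]
5. Porter goes to the warehouse floor with crate R5.  [the loading dock: crate K3, crate M3 | the warehouse floor: crate K5, crate R5, crate R6]
6. Porter goes back to the loading dock with crate R6.  [the loading dock: crate K3, crate M3, crate R6 | the warehouse floor: crate K5, crate R5]
7. Porter goes to the warehouse floor with crate K3.  [the loading dock: crate M3, crate R6 | the warehouse floor: crate K3, crate K5, crate R5]
8. Porter goes back to the loading dock alone.  [the loading dock: crate M3, crate R6 | the warehouse floor: crate K3, crate K5, crate R5]
9. Porter goes to the warehouse floor with crate M3.  [the loading dock: crate R6 | the warehouse floor: crate K3, crate K5, crate M3, crate R5]
10. Porter goes back to the loading dock alone.  [the loading dock: crate R6 | the warehouse floor: crate K3, crate K5, crate M3, crate R5]
11. Porter goes to the warehouse floor with crate R6.  [the loading dock: — | the warehouse floor: crate K3, crate K5, crate M3, crate R5, crate R6]

11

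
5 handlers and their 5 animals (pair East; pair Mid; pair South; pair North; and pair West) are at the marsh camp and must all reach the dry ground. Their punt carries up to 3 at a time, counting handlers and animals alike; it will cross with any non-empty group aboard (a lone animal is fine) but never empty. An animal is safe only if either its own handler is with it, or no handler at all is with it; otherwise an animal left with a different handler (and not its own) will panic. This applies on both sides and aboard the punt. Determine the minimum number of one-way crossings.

11

Counting alone: each trip to the dry ground takes at most 3 across and each return brings at least 1 back, so after t trips out (and t−1 returns) at most 3t − (t−1) of the 10 are across; that first reaches 10 at t = 5, so at least 9 crossings are needed.
The safety rule pushes this higher. Following every safe sequence of crossings, the most of the 10 that can be at the dry ground as the punt arrives there on crossing 9 is 9 — never all 10.
So no plan with fewer than 11 crossings exists, and this one achieves 11:
1. animal East and handler East cross → the dry ground.
2. handler East crosses ← the marsh camp.
3. animal Mid, animal North, and animal South cross → the dry ground.
4. animal East crosses ← the marsh camp.
5. handler Mid, handler North, and handler South cross → the dry ground.
6. animal Mid and handler Mid cross ← the marsh camp.
7. handler East, handler Mid, and handler West cross → the dry ground.
8. animal South crosses ← the marsh camp.
9. animal East and animal Mid cross → the dry ground.
10. animal East crosses ← the marsh camp.
11. animal East, animal South, and animal West cross → the dry ground.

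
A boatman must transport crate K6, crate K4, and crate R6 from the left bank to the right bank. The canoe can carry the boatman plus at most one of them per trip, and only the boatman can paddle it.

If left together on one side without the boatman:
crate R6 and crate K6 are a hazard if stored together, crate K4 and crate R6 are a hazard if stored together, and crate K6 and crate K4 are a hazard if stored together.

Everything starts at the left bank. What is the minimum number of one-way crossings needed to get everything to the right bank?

impossible

Whatever the first load, the items left behind include a forbidden pair without the boatman. No opening move is safe, so no plan exists.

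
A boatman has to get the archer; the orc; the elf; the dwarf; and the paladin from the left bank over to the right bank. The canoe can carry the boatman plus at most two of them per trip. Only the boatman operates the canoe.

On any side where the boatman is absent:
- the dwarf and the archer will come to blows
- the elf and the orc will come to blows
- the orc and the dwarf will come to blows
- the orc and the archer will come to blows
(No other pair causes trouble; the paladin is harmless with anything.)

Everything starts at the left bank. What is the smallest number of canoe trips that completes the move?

Counting alone: the boatman can take at most 2 across per trip to the right bank, so moving all 5 needs at least 3 loaded trips out, with a return between consecutive ones — at least 5 crossings.
The safety rule pushes this higher. Following every safe sequence of crossings, the most of the 5 that can be at the right bank as the canoe arrives there on crossing 5 is 4 — never all 5.
So no plan with fewer than 7 crossings exists, and this one achieves 7:
1. Boatman goes to the right bank with the archer and the orc.
2. Boatman goes back to the left bank with the archer.
3. Boatman goes to the right bank with the archer and the elf.
4. Boatman goes back to the left bank with the orc.
5. Boatman goes to the right bank with the orc and the paladin.
6. Boatman goes back to the left bank with the orc.
7. Boatman goes to the right bank with the dwarf and the orc.

7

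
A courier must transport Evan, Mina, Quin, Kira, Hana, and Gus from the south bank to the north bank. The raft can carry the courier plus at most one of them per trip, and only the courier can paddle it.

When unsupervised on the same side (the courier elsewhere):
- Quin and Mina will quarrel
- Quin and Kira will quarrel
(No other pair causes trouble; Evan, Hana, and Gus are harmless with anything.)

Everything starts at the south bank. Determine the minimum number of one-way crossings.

Counting alone: the courier can take at most 1 across per trip to the north bank, so moving all 6 needs at least 6 loaded trips out, with a return between consecutive ones — at least 11 crossings.
The safety rule pushes this higher. Following every safe sequence of crossings, the most of the 6 that can be at the north bank as the raft arrives there on crossing 11 is 5 — never all 6.
So no plan with fewer than 13 crossings exists, and this one achieves 13:
1. Courier goes to the north bank with Quin.  [the south bank: Evan, Gus, Hana, Kira, Mina | the north bank: Quin]
2. Courier goes back to the south bank alone.  [the south bank: Evan, Gus, Hana, Kira, Mina | the north bank: Quin]
3. Courier goes to the north bank with Evan.  [the south bank: Gus, Hana, Kira, Mina | the north bank: Evan, Quin]
4. Courier goes back to the south bank alone.  [the south bank: Gus, Hana, Kira, Mina | the north bank: Evan, Quin]
5. Courier goes to the north bank with Mina.  [the south bank: Gus, Hana, Kira | the north bank: Evan, Mina, Quin]
6. Courier goes back to the south bank with Quin.  [the south bank: Gus, Hana, Kira, Quin | the north bank: Evan, Mina]
7. Courier goes to the north bank with Kira.  [the south bank: Gus, Hana, Quin | the north bank: Evan, Kira, Mina]
8. Courier goes back to the south bank alone.  [the south bank: Gus, Hana, Quin | the north bank: Evan, Kira, Mina]
9. Courier goes to the north bank with Hana.  [the south bank: Gus, Quin | the north bank: Evan, Hana, Kira, Mina]
10. Courier goes back to the south bank alone.  [the south bank: Gus, Quin | the north bank: Evan, Hana, Kira, Mina]
11. Courier goes to the north bank with Gus.  [the south bank: Quin | the north bank: Evan, Gus, Hana, Kira, Mina]
12. Courier goes back to the south bank alone.  [the south bank: Quin | the north bank: Evan, Gus, Hana, Kira, Mina]
13. Courier goes to the north bank with Quin.  [the south bank: — | the north bank: Evan, Gus, Hana, Kira, Mina, Quin]

13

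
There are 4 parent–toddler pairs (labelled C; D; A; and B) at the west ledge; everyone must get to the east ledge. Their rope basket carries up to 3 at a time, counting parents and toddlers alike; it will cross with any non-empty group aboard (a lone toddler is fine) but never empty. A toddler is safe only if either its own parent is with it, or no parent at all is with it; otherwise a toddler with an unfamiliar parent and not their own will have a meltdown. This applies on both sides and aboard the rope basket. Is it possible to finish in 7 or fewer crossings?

Counting alone: each trip to the east ledge takes at most 3 across and each return brings at least 1 back, so after t trips out (and t−1 returns) at most 3t − (t−1) of the 8 are across; that first reaches 8 at t = 4, so at least 7 crossings are needed.
The safety rule pushes this higher. Following every safe sequence of crossings, the most of the 8 that can be at the east ledge as the rope basket arrives there on crossing 7 is 7 — never all 8.
So the move cannot be finished within 7 crossings. (The shortest complete plan takes 9:)
1. parent C and toddler C cross → the east ledge.
2. parent C crosses ← the west ledge.
3. parent C, parent D, and toddler D cross → the east ledge.
4. parent C and toddler C cross ← the west ledge.
5. parent A, parent B, and parent C cross → the east ledge.
6. toddler D crosses ← the west ledge.
7. toddler C and toddler D cross → the east ledge.
8. toddler C crosses ← the west ledge.
9. toddler A, toddler B, and toddler C cross → the east ledge.

No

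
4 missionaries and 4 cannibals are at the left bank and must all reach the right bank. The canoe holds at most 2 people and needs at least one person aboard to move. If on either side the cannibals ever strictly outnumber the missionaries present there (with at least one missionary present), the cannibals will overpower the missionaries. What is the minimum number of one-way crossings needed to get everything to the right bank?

Following every safe sequence of crossings from the start, the most of the 8 that can be at the right bank as the canoe arrives there on crossings 1, 3, 5 is 2, 3, 4 respectively; the best ever achieved is 4 of 8.
From crossing 7 on, no configuration arises that was not already reachable earlier: only 11 distinct safe configurations (who is on which side, and where the canoe is) can ever be reached, none of them has everyone across, and every continuation just revisits them. They are: 0 missionaries + 0 cannibals across (canoe back at the start); 0 missionaries + 1 cannibal across (canoe there); 0 missionaries + 1 cannibal across (canoe back at the start); 0 missionaries + 2 cannibals across (canoe there); 0 missionaries + 2 cannibals across (canoe back at the start); 0 missionaries + 3 cannibals across (canoe there); 0 missionaries + 3 cannibals across (canoe back at the start); 0 missionaries + 4 cannibals across (canoe there); 1 missionary + 1 cannibal across (canoe there); 1 missionary + 1 cannibal across (canoe back at the start); 2 missionaries + 2 cannibals across (canoe there). So no valid plan exists.

impossible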